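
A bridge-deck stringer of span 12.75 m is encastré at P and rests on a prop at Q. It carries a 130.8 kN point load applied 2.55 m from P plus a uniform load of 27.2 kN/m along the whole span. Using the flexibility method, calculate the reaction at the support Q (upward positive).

Take the reaction at Q as the redundant and release it; the primary structure is a cantilever fixed at P.
Downward deflection at the released point Q due to the loads:
  point load 130.8 at a = 2.55: Pa²(3L − a)/(6EI) = 5061/EI
  UDL 27.2: wL⁴/(8EI) = 89850/EI
  δ_0 = 94911/EI
Flexibility coefficient — unit upward force at Q: δ_{QQ} = L³/(3EI) = 690.9/EI.
The prop prevents deflection at Q: R_Q = δ_0/δ_{QQ} = 94911/690.9 = 137.4 kN.

R_Q = 137.4 kN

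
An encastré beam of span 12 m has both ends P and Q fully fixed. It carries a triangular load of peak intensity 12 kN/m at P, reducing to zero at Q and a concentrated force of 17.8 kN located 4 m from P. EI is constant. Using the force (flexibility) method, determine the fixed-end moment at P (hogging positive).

M_P = 118 kN·m

Release both end moments; the primary structure is a simply-supported span PQ with redundants M_P and M_Q.
On the primary (simply-supported) span, the end slopes from the loading are:
  at P: triangular load, peak 12: w₀L³/(45EI) = 460.8/EI
  at Q: triangular load, peak 12: 7w₀L³/(360EI) = 403.2/EI
  at P: point load 17.8 at a = 4: Pab(L + b)/(6LEI) = 158.2/EI
  at Q: point load 17.8 at a = 4: Pab(L + a)/(6LEI) = 126.6/EI
  θ_P0 = 619/EI,  θ_Q0 = 529.8/EI
Flexibility coefficients: a unit moment at one end gives L/(3EI) there and L/(6EI) at the far end, so f₁₁ = f₂₂ = 4/EI and f₁₂ = f₂₁ = 2/EI.
Compatibility — zero rotation at each built-in end:
  4 M_P + 2 M_Q = 619
  2 M_P + 4 M_Q = 529.8
Solving the pair gives M_P = 118 kN·m and M_Q = 73.42 kN·m (hogging).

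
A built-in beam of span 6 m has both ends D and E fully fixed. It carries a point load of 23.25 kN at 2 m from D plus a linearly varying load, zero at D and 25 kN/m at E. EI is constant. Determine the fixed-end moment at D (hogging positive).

Release both end moments; the primary structure is a simply-supported span DE with redundants M_D and M_E.
On the primary (simply-supported) span, the end slopes from the loading are:
  at D: point load 23.25 at a = 2: Pab(L + b)/(6LEI) = 51.67/EI
  at E: point load 23.25 at a = 2: Pab(L + a)/(6LEI) = 41.33/EI
  at D: triangular load, peak 25: 7w₀L³/(360EI) = 105/EI
  at E: triangular load, peak 25: w₀L³/(45EI) = 120/EI
  θ_D0 = 156.7/EI,  θ_E0 = 161.3/EI
Flexibility coefficients: a unit moment at one end gives L/(3EI) there and L/(6EI) at the far end, so f₁₁ = f₂₂ = 2/EI and f₁₂ = f₂₁ = 1/EI.
Compatibility — zero rotation at each built-in end:
  2 M_D + 1 M_E = 156.7
  1 M_D + 2 M_E = 161.3
Solving the pair gives M_D = 50.67 kN·m and M_E = 55.33 kN·m (hogging).

M_D = 50.67 kN·m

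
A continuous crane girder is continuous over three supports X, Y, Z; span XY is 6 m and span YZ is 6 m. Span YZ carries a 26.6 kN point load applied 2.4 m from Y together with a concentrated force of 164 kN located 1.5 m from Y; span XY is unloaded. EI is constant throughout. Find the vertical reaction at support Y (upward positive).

R_Y = 171 kN

Insert a hinge at Y; M_Y is the redundant, and each span becomes simply supported.
Discontinuity in slope at Y on the released structure — sum the simple-span end rotations:
  span YZ: point load 26.6 at a = 2.4: Pab(L + b)/(6LEI) = 61.29/EI
  span YZ: point load 164 at a = 1.5: Pab(L + b)/(6LEI) = 322.9/EI
  relative rotation θ_0 = (0 + 384.2)/EI = 384.2/EI
A unit hogging moment at Y produces rotation L₁/(3EI) + L₂/(3EI) = 4/EI.
Compatibility: M_Y·(L₁+L₂)/(3EI) = θ_0, giving M_Y = 96.04 kN·m (hogging).
Span XY, ΣM about X with M_Y applied at Y: R_Y^{XY}·6 = 0 + 96.04, so R_Y^{XY} = 16.01 kN and R_X = 0 − 16.01 = -16.01 kN.
Span YZ, ΣM about Z: R_Y^{YZ}·6 = 833.8 + 96.04, so R_Y^{YZ} = 155 kN and R_Z = 190.6 − 155 = 35.63 kN.
R_Y = 16.01 + 155 = 171 kN.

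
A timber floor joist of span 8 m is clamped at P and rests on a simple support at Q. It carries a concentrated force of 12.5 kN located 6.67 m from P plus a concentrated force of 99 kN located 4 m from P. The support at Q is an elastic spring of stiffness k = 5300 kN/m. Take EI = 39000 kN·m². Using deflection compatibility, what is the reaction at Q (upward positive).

R_Q = 38.68 kN

Release the roller at Q. Primary structure: cantilever fixed at P.
Downward deflection at the released point Q due to the loads:
  point load 12.5 at a = 6.67: Pa²(3L − a)/(6EI) = 1606/EI
  point load 99 at a = 4: Pa²(3L − a)/(6EI) = 5280/EI
  δ_0 = 6886/EI
Flexibility coefficient — unit upward force at Q: δ_{QQ} = L³/(3EI) = 170.7/EI.
With EI = 39000 kN·m²: δ_0 = 0.17657 m and δ_{QQ} = 0.004376 m/kN.
Compatibility — the spring shortens by R_Q/k under the reaction it provides: δ_0 − R_Q·δ_{QQ} = R_Q/k. With 1/k = 0.000189 m/kN, R_Q = δ_0 / (δ_{QQ} + 1/k) = 0.17657 / (0.004376 + 0.000189) = 38.68 kN.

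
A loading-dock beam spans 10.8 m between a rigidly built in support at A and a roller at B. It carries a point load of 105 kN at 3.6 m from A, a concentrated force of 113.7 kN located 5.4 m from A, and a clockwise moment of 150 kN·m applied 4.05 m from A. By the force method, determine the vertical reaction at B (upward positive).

Remove the prop at B; the released (primary) structure is a cantilever built in at A.
Primary-structure tip deflection at B by superposition:
  point load 105 at a = 3.6: Pa²(3L − a)/(6EI) = 6532/EI
  point load 113.7 at a = 5.4: Pa²(3L − a)/(6EI) = 14920/EI
  clockwise couple 150 at a = 4.05: M₀a(2L − a)/(2EI) = 5331/EI
  δ_0 = 26782/EI
Flexibility coefficient — unit upward force at B: δ_{BB} = L³/(3EI) = 419.9/EI.
Compatibility at B: δ_0 − R_B·δ_{BB} = 0, so R_B = 26782/419.9 = 63.78 kN.

R_B = 63.78 kN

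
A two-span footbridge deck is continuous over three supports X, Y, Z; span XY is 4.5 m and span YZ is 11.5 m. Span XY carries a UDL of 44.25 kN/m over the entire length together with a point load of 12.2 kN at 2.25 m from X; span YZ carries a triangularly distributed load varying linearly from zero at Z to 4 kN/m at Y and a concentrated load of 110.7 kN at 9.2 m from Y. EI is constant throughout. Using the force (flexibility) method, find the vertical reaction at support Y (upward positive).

R_Y = 188.8 kN

Release continuity at Y by inserting a hinge; the redundant is the internal moment M_Y. The primary structure is two simply-supported spans XY and YZ.
Rotations at Y on the released spans (each span's end-slope, ×1/EI):
  span XY: UDL 44.25: wL³/(24EI) = 168/EI
  span XY: point load 12.2 at a = 2.25: Pab(L + a)/(6LEI) = 15.44/EI
  span YZ: triangular load, peak 4: w₀L³/(45EI) = 135.2/EI
  span YZ: point load 110.7 at a = 9.2: Pab(L + b)/(6LEI) = 468.5/EI
  relative rotation θ_0 = (183.5 + 603.7)/EI = 787.1/EI
A unit hogging moment at Y produces rotation L₁/(3EI) + L₂/(3EI) = 5.333/EI.
Slope continuity at Y: θ_0 = M_Y·5.333/EI, so M_Y = 787.1/5.333 = 147.6 kN·m (hogging).
Span XY, ΣM about X with M_Y applied at Y: R_Y^{XY}·4.5 = 475.5 + 147.6, so R_Y^{XY} = 138.5 kN and R_X = 211.3 − 138.5 = 72.87 kN.
Span YZ, ΣM about Z: R_Y^{YZ}·11.5 = 430.9 + 147.6, so R_Y^{YZ} = 50.31 kN and R_Z = 133.7 − 50.31 = 83.39 kN.
R_Y = 138.5 + 50.31 = 188.8 kN.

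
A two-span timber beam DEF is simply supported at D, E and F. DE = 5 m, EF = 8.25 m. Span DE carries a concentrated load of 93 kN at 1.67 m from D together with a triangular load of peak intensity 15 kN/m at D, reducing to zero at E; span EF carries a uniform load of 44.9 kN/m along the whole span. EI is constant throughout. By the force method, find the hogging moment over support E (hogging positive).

Insert a hinge at E; M_E is the redundant, and each span becomes simply supported.
End slopes at the hinge E, treating each span as simply supported:
  span DE: point load 93 at a = 1.67: Pab(L + a)/(6LEI) = 115/EI
  span DE: triangular load, peak 15: 7w₀L³/(360EI) = 36.46/EI
  span EF: UDL 44.9: wL³/(24EI) = 1051/EI
  relative rotation θ_0 = (151.4 + 1051)/EI = 1202/EI
A unit hogging moment at E produces rotation L₁/(3EI) + L₂/(3EI) = 4.417/EI.
Slope continuity at E: θ_0 = M_E·4.417/EI, so M_E = 1202/4.417 = 272.1 kN·m (hogging).

M_E = 272.1 kN·m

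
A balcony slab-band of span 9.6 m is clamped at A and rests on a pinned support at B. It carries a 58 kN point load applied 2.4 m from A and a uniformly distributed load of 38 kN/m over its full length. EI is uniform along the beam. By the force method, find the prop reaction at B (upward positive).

R_B = 141.8 kN

Release the roller at B. Primary structure: cantilever fixed at A.
Deflection at B on the released cantilever, summing each load's contribution:
  point load 58 at a = 2.4: Pa²(3L − a)/(6EI) = 1470/EI
  UDL 38: wL⁴/(8EI) = 40344/EI
  δ_0 = 41814/EI
Tip deflection under a unit load at B: L³/(3EI) = 294.9/EI.
The prop prevents deflection at B: R_B = δ_0/δ_{BB} = 41814/294.9 = 141.8 kN.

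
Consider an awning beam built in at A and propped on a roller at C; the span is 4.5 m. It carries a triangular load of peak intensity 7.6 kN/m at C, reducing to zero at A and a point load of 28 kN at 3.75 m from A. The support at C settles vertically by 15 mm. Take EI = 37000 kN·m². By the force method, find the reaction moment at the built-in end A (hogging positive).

M_A = 101.4 kN·m

Release the roller at C. Primary structure: cantilever fixed at A.
Free-end deflection of the primary structure under the applied loading (downward +):
  triangular load, peak 7.6 at the free end: 11w₀L⁴/(120EI) = 285.7/EI
  point load 28 at a = 3.75: Pa²(3L − a)/(6EI) = 639.8/EI
  δ_0 = 925.5/EI
Flexibility coefficient — unit upward force at C: δ_{CC} = L³/(3EI) = 30.38/EI.
With EI = 37000 kN·m²: δ_0 = 0.025014 m and δ_{CC} = 0.000821 m/kN.
Compatibility — the beam at C must follow the support down by 0.015 m: δ_0 − R_C·δ_{CC} = 0.015, so R_C = (0.025014 − 0.015)/0.000821 = 12.2 kN.
Moment equilibrium about A: M_A = Σ(load moments about A) − R_C·L = 156.3 − 12.2×4.5 = 101.4 kN·m.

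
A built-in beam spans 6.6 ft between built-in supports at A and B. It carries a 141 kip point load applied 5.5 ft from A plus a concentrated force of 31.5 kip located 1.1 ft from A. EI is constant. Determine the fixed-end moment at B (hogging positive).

M_B = 112.5 kip·ft

Release both end moments; the primary structure is a simply-supported span AB with redundants M_A and M_B.
End rotations of the released simple span under the applied load (×1/EI):
  at A: point load 141 at a = 5.5: Pab(L + b)/(6LEI) = 165.9/EI
  at B: point load 141 at a = 5.5: Pab(L + a)/(6LEI) = 260.7/EI
  at A: point load 31.5 at a = 1.1: Pab(L + b)/(6LEI) = 58.23/EI
  at B: point load 31.5 at a = 1.1: Pab(L + a)/(6LEI) = 37.06/EI
  θ_A0 = 224.1/EI,  θ_B0 = 297.7/EI
Flexibility coefficients: a unit moment at one end gives L/(3EI) there and L/(6EI) at the far end, so f₁₁ = f₂₂ = 2.2/EI and f₁₂ = f₂₁ = 1.1/EI.
Compatibility — zero rotation at each built-in end:
  2.2 M_A + 1.1 M_B = 224.1
  1.1 M_A + 2.2 M_B = 297.7
Solving the pair gives M_A = 45.6 kip·ft and M_B = 112.5 kip·ft (hogging).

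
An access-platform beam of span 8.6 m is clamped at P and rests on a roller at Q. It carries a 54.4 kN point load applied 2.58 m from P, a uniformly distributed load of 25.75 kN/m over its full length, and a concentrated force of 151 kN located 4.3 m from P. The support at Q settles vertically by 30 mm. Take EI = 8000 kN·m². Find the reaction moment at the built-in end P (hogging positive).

M_P = 574.8 kN·m

Remove the prop at Q; the released (primary) structure is a cantilever built in at P.
Downward deflection at the released point Q due to the loads:
  point load 54.4 at a = 2.58: Pa²(3L − a)/(6EI) = 1401/EI
  UDL 25.75: wL⁴/(8EI) = 17607/EI
  point load 151 at a = 4.3: Pa²(3L − a)/(6EI) = 10005/EI
  δ_0 = 29013/EI
Tip deflection under a unit load at Q: L³/(3EI) = 212/EI.
With EI = 8000 kN·m²: δ_0 = 3.6266 m and δ_{QQ} = 0.026502 m/kN.
Compatibility — the beam at Q must follow the support down by 0.03 m: δ_0 − R_Q·δ_{QQ} = 0.03, so R_Q = (3.6266 − 0.03)/0.026502 = 135.7 kN.
Moment equilibrium about P: M_P = Σ(load moments about P) − R_Q·L = 1742 − 135.7×8.6 = 574.8 kN·m.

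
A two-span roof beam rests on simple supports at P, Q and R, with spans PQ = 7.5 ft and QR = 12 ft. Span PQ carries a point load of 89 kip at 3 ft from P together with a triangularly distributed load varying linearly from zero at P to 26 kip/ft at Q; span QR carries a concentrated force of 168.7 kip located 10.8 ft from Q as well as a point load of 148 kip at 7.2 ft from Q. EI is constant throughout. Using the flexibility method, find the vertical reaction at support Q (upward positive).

Insert a hinge at Q; M_Q is the redundant, and each span becomes simply supported.
End slopes at the hinge Q, treating each span as simply supported:
  span PQ: point load 89 at a = 3: Pab(L + a)/(6LEI) = 280.4/EI
  span PQ: triangular load, peak 26: w₀L³/(45EI) = 243.8/EI
  span QR: point load 168.7 at a = 10.8: Pab(L + b)/(6LEI) = 400.8/EI
  span QR: point load 148 at a = 7.2: Pab(L + b)/(6LEI) = 1193/EI
  relative rotation θ_0 = (524.1 + 1594)/EI = 2118/EI
A unit hogging moment at Q produces rotation L₁/(3EI) + L₂/(3EI) = 6.5/EI.
Slope continuity at Q: θ_0 = M_Q·6.5/EI, so M_Q = 2118/6.5 = 325.9 kip·ft (hogging).
Span PQ, ΣM about P with M_Q applied at Q: R_Q^{PQ}·7.5 = 754.5 + 325.9, so R_Q^{PQ} = 144.1 kip and R_P = 186.5 − 144.1 = 42.45 kip.
Span QR, ΣM about R: R_Q^{QR}·12 = 912.8 + 325.9, so R_Q^{QR} = 103.2 kip and R_R = 316.7 − 103.2 = 213.5 kip.
R_Q = 144.1 + 103.2 = 247.3 kip.

R_Q = 247.3 kip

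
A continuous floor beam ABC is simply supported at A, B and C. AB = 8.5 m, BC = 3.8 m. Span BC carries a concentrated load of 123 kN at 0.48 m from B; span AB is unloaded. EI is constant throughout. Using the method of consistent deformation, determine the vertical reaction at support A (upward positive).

R_A = -1.756 kN

Release continuity at B by inserting a hinge; the redundant is the internal moment M_B. The primary structure is two simply-supported spans AB and BC.
Discontinuity in slope at B on the released structure — sum the simple-span end rotations:
  span BC: point load 123 at a = 0.48: Pab(L + b)/(6LEI) = 61.21/EI
  relative rotation θ_0 = (0 + 61.21)/EI = 61.21/EI
A unit hogging moment at B produces rotation L₁/(3EI) + L₂/(3EI) = 4.1/EI.
Compatibility: M_B·(L₁+L₂)/(3EI) = θ_0, giving M_B = 14.93 kN·m (hogging).
Span AB, ΣM about A with M_B applied at B: R_B^{AB}·8.5 = 0 + 14.93, so R_B^{AB} = 1.756 kN and R_A = 0 − 1.756 = -1.756 kN.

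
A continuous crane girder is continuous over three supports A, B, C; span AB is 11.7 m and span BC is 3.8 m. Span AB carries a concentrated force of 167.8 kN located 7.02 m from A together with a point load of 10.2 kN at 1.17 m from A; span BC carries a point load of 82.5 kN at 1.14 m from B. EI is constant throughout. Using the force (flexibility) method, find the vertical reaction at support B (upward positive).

R_B = 265 kN

Release continuity at B by inserting a hinge; the redundant is the internal moment M_B. The primary structure is two simply-supported spans AB and BC.
Discontinuity in slope at B on the released structure — sum the simple-span end rotations:
  span AB: point load 167.8 at a = 7.02: Pab(L + a)/(6LEI) = 1470/EI
  span AB: point load 10.2 at a = 1.17: Pab(L + a)/(6LEI) = 23.04/EI
  span BC: point load 82.5 at a = 1.14: Pab(L + b)/(6LEI) = 70.88/EI
  relative rotation θ_0 = (1493 + 70.88)/EI = 1564/EI
A unit hogging moment at B produces rotation L₁/(3EI) + L₂/(3EI) = 5.167/EI.
Slope continuity at B: θ_0 = M_B·5.167/EI, so M_B = 1564/5.167 = 302.7 kN·m (hogging).
Span AB, ΣM about A with M_B applied at B: R_B^{AB}·11.7 = 1190 + 302.7, so R_B^{AB} = 127.6 kN and R_A = 178 − 127.6 = 50.43 kN.
Span BC, ΣM about C: R_B^{BC}·3.8 = 219.4 + 302.7, so R_B^{BC} = 137.4 kN and R_C = 82.5 − 137.4 = -54.91 kN.
R_B = 127.6 + 137.4 = 265 kN.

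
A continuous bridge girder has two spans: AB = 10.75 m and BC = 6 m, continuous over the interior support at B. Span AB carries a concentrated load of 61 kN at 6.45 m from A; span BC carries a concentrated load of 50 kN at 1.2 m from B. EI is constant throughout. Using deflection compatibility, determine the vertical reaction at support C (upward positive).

Take M_B as the redundant. Released structure: two simple spans AB and BC with a hinge at B.
End slopes at the hinge B, treating each span as simply supported:
  span AB: point load 61 at a = 6.45: Pab(L + a)/(6LEI) = 451.2/EI
  span BC: point load 50 at a = 1.2: Pab(L + b)/(6LEI) = 86.4/EI
  relative rotation θ_0 = (451.2 + 86.4)/EI = 537.6/EI
A unit hogging moment at B produces rotation L₁/(3EI) + L₂/(3EI) = 5.583/EI.
Compatibility: M_B·(L₁+L₂)/(3EI) = θ_0, giving M_B = 96.28 kN·m (hogging).
Span BC, ΣM about C: R_B^{BC}·6 = 240 + 96.28, so R_B^{BC} = 56.05 kN and R_C = 50 − 56.05 = -6.046 kN.

R_C = -6.046 kN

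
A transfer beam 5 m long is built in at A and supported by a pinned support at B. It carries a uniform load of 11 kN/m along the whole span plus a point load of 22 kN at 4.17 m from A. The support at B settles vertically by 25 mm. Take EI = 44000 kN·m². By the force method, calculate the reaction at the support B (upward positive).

Choose R_B as the redundant. The primary structure is the cantilever fixed at A.
Free-end deflection of the primary structure under the applied loading (downward +):
  UDL 11: wL⁴/(8EI) = 859.4/EI
  point load 22 at a = 4.17: Pa²(3L − a)/(6EI) = 690.5/EI
  δ_0 = 1550/EI
Tip deflection under a unit load at B: L³/(3EI) = 41.67/EI.
With EI = 44000 kN·m²: δ_0 = 0.035225 m and δ_{BB} = 0.000947 m/kN.
Compatibility — the beam at B must follow the support down by 0.025 m: δ_0 − R_B·δ_{BB} = 0.025, so R_B = (0.035225 − 0.025)/0.000947 = 10.8 kN.

R_B = 10.8 kN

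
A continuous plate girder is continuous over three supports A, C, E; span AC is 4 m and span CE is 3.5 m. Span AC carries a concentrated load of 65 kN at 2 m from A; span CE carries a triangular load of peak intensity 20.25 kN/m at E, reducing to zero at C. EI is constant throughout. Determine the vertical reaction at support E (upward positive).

R_E = 14.27 kN

Take M_C as the redundant. Released structure: two simple spans AC and CE with a hinge at C.
Rotations at C on the released spans (each span's end-slope, ×1/EI):
  span AC: point load 65 at a = 2: Pab(L + a)/(6LEI) = 65/EI
  span CE: triangular load, peak 20.25: 7w₀L³/(360EI) = 16.88/EI
  relative rotation θ_0 = (65 + 16.88)/EI = 81.88/EI
A unit hogging moment at C produces rotation L₁/(3EI) + L₂/(3EI) = 2.5/EI.
Compatibility: M_C·(L₁+L₂)/(3EI) = θ_0, giving M_C = 32.75 kN·m (hogging).
Span CE, ΣM about E: R_C^{CE}·3.5 = 41.34 + 32.75, so R_C^{CE} = 21.17 kN and R_E = 35.44 − 21.17 = 14.27 kN.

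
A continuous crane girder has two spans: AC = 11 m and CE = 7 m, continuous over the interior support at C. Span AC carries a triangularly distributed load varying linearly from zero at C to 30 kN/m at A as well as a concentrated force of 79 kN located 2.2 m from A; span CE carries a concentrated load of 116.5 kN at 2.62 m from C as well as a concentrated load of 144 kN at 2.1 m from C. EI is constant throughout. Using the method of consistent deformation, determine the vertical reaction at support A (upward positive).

Take M_C as the redundant. Released structure: two simple spans AC and CE with a hinge at C.
End slopes at the hinge C, treating each span as simply supported:
  span AC: triangular load, peak 30: 7w₀L³/(360EI) = 776.4/EI
  span AC: point load 79 at a = 2.2: Pab(L + a)/(6LEI) = 305.9/EI
  span CE: point load 116.5 at a = 2.62: Pab(L + b)/(6LEI) = 362.2/EI
  span CE: point load 144 at a = 2.1: Pab(L + b)/(6LEI) = 419.8/EI
  relative rotation θ_0 = (1082 + 782.1)/EI = 1864/EI
A unit hogging moment at C produces rotation L₁/(3EI) + L₂/(3EI) = 6/EI.
Compatibility: M_C·(L₁+L₂)/(3EI) = θ_0, giving M_C = 310.7 kN·m (hogging).
Span AC, ΣM about A with M_C applied at C: R_C^{AC}·11 = 778.8 + 310.7, so R_C^{AC} = 99.05 kN and R_A = 244 − 99.05 = 145 kN.

R_A = 145 kN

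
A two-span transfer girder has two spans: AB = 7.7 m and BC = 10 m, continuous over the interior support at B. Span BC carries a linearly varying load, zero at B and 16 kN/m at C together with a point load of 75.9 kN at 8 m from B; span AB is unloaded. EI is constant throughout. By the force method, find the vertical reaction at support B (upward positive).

Release continuity at B by inserting a hinge; the redundant is the internal moment M_B. The primary structure is two simply-supported spans AB and BC.
Discontinuity in slope at B on the released structure — sum the simple-span end rotations:
  span BC: triangular load, peak 16: 7w₀L³/(360EI) = 311.1/EI
  span BC: point load 75.9 at a = 8: Pab(L + b)/(6LEI) = 242.9/EI
  relative rotation θ_0 = (0 + 554)/EI = 554/EI
A unit hogging moment at B produces rotation L₁/(3EI) + L₂/(3EI) = 5.9/EI.
Slope continuity at B: θ_0 = M_B·5.9/EI, so M_B = 554/5.9 = 93.9 kN·m (hogging).
Span AB, ΣM about A with M_B applied at B: R_B^{AB}·7.7 = 0 + 93.9, so R_B^{AB} = 12.19 kN and R_A = 0 − 12.19 = -12.19 kN.
Span BC, ΣM about C: R_B^{BC}·10 = 418.5 + 93.9, so R_B^{BC} = 51.24 kN and R_C = 155.9 − 51.24 = 104.7 kN.
R_B = 12.19 + 51.24 = 63.43 kN.

R_B = 63.43 kN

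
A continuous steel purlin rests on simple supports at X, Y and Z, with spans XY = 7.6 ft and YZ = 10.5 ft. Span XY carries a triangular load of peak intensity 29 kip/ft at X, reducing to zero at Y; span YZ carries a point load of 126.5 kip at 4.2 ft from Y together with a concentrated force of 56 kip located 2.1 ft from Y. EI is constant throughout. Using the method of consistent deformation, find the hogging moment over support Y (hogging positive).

M_Y = 238.1 kip·ft

Take M_Y as the redundant. Released structure: two simple spans XY and YZ with a hinge at Y.
End slopes at the hinge Y, treating each span as simply supported:
  span XY: triangular load, peak 29: 7w₀L³/(360EI) = 247.5/EI
  span YZ: point load 126.5 at a = 4.2: Pab(L + b)/(6LEI) = 892.6/EI
  span YZ: point load 56 at a = 2.1: Pab(L + b)/(6LEI) = 296.4/EI
  relative rotation θ_0 = (247.5 + 1189)/EI = 1436/EI
A unit hogging moment at Y produces rotation L₁/(3EI) + L₂/(3EI) = 6.033/EI.
Slope continuity at Y: θ_0 = M_Y·6.033/EI, so M_Y = 1436/6.033 = 238.1 kip·ft (hogging).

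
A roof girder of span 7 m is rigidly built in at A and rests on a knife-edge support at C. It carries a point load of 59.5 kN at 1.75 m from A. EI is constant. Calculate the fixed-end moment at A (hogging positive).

Take the reaction at C as the redundant and release it; the primary structure is a cantilever fixed at A.
Deflection at C on the released cantilever, summing each load's contribution:
  point load 59.5 at a = 1.75: Pa²(3L − a)/(6EI) = 584.6/EI
Tip deflection under a unit load at C: L³/(3EI) = 114.3/EI.
Compatibility at C: δ_0 − R_C·δ_{CC} = 0, so R_C = 584.6/114.3 = 5.113 kN.
Moment equilibrium about A: M_A = Σ(load moments about A) − R_C·L = 104.1 − 5.113×7 = 68.33 kN·m.

M_A = 68.33 kN·m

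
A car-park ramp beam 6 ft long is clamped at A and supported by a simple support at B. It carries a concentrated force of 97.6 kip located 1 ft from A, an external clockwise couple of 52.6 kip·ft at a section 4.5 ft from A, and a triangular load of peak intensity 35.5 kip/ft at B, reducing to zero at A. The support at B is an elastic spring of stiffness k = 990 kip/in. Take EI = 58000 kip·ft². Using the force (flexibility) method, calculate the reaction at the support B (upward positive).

R_B = 70 kip

Release the roller at B. Primary structure: cantilever fixed at A.
Free-end deflection of the primary structure under the applied loading (downward +):
  point load 97.6 at a = 1: Pa²(3L − a)/(6EI) = 276.5/EI
  clockwise couple 52.6 at a = 4.5: M₀a(2L − a)/(2EI) = 887.6/EI
  triangular load, peak 35.5 at the free end: 11w₀L⁴/(120EI) = 4217/EI
  δ_0 = 5382/EI
Tip deflection under a unit load at B: L³/(3EI) = 72/EI.
With EI = 58000 kip·ft²: δ_0 = 0.092785 ft and δ_{BB} = 0.001241 ft/kip.
Compatibility — the spring shortens by R_B/k under the reaction it provides: δ_0 − R_B·δ_{BB} = R_B/k. With 1/k = 1/(990×12) ft/kip = 0.000084 ft/kip, R_B = δ_0 / (δ_{BB} + 1/k) = 0.092785 / (0.001241 + 0.000084) = 70 kip.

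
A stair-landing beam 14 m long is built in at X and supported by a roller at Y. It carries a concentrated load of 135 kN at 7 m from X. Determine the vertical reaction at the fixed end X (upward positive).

R_X = 92.81 kN

Choose R_Y as the redundant. The primary structure is the cantilever fixed at X.
Deflection at Y on the released cantilever, summing each load's contribution:
  point load 135 at a = 7: Pa²(3L − a)/(6EI) = 38588/EI
Tip deflection under a unit load at Y: L³/(3EI) = 914.7/EI.
The prop prevents deflection at Y: R_Y = δ_0/δ_{YY} = 38588/914.7 = 42.19 kN.
Vertical equilibrium: R_X = ΣP − R_Y = 135 − 42.19 = 92.81 kN.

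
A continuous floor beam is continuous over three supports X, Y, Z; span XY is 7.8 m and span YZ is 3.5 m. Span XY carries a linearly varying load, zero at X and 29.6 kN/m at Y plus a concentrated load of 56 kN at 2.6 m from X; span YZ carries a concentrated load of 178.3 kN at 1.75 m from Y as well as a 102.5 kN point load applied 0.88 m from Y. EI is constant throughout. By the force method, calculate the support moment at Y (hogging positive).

Release continuity at Y by inserting a hinge; the redundant is the internal moment M_Y. The primary structure is two simply-supported spans XY and YZ.
End slopes at the hinge Y, treating each span as simply supported:
  span XY: triangular load, peak 29.6: w₀L³/(45EI) = 312.1/EI
  span XY: point load 56 at a = 2.6: Pab(L + a)/(6LEI) = 168.2/EI
  span YZ: point load 178.3 at a = 1.75: Pab(L + b)/(6LEI) = 136.5/EI
  span YZ: point load 102.5 at a = 0.88: Pab(L + b)/(6LEI) = 68.87/EI
  relative rotation θ_0 = (480.4 + 205.4)/EI = 685.8/EI
A unit hogging moment at Y produces rotation L₁/(3EI) + L₂/(3EI) = 3.767/EI.
Compatibility: M_Y·(L₁+L₂)/(3EI) = θ_0, giving M_Y = 182.1 kN·m (hogging).

M_Y = 182.1 kN·m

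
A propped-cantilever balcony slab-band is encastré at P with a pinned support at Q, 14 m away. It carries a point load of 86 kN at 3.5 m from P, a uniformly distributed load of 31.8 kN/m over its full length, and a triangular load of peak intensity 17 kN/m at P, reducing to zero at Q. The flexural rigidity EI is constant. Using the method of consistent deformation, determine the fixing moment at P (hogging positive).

M_P = 1199 kN·m

Release the roller at Q. Primary structure: cantilever fixed at P.
Downward deflection at the released point Q due to the loads:
  point load 86 at a = 3.5: Pa²(3L − a)/(6EI) = 6760/EI
  UDL 31.8: wL⁴/(8EI) = 152704/EI
  triangular load, peak 17 at the fixed end: w₀L⁴/(30EI) = 21769/EI
  δ_0 = 181233/EI
Flexibility coefficient — unit upward force at Q: δ_{QQ} = L³/(3EI) = 914.7/EI.
Compatibility at Q: δ_0 − R_Q·δ_{QQ} = 0, so R_Q = 181233/914.7 = 198.1 kN.
Moment equilibrium about P: M_P = Σ(load moments about P) − R_Q·L = 3973 − 198.1×14 = 1199 kN·m.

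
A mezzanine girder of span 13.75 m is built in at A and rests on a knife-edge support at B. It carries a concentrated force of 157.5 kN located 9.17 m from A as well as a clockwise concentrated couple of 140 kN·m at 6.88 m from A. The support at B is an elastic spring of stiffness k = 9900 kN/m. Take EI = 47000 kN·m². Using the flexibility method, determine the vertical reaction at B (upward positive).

Choose R_B as the redundant. The primary structure is the cantilever fixed at A.
Primary-structure tip deflection at B by superposition:
  point load 157.5 at a = 9.17: Pa²(3L − a)/(6EI) = 70811/EI
  clockwise couple 140 at a = 6.88: M₀a(2L − a)/(2EI) = 9931/EI
  δ_0 = 80742/EI
Flexibility coefficient — unit upward force at B: δ_{BB} = L³/(3EI) = 866.5/EI.
With EI = 47000 kN·m²: δ_0 = 1.7179 m and δ_{BB} = 0.018437 m/kN.
Compatibility — the spring shortens by R_B/k under the reaction it provides: δ_0 − R_B·δ_{BB} = R_B/k. With 1/k = 0.000101 m/kN, R_B = δ_0 / (δ_{BB} + 1/k) = 1.7179 / (0.018437 + 0.000101) = 92.67 kN.

R_B = 92.67 kN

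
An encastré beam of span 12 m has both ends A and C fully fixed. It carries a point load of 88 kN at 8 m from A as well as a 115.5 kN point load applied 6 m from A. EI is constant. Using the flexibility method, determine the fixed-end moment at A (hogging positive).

Take the two fixed-end moments M_A, M_C as redundants; the released structure is the simple span AC.
Simple-span end rotations at A and C under the given loads:
  at A: point load 88 at a = 8: Pab(L + b)/(6LEI) = 625.8/EI
  at C: point load 88 at a = 8: Pab(L + a)/(6LEI) = 782.2/EI
  at A: point load 115.5 at a = 6: Pab(L + b)/(6LEI) = 1040/EI
  at C: point load 115.5 at a = 6: Pab(L + a)/(6LEI) = 1040/EI
  θ_A0 = 1665/EI,  θ_C0 = 1822/EI
Flexibility coefficients: a unit moment at one end gives L/(3EI) there and L/(6EI) at the far end, so f₁₁ = f₂₂ = 4/EI and f₁₂ = f₂₁ = 2/EI.
Compatibility — zero rotation at each built-in end:
  4 M_A + 2 M_C = 1665
  2 M_A + 4 M_C = 1822
Solving the pair gives M_A = 251.5 kN·m and M_C = 329.7 kN·m (hogging).

M_A = 251.5 kN·m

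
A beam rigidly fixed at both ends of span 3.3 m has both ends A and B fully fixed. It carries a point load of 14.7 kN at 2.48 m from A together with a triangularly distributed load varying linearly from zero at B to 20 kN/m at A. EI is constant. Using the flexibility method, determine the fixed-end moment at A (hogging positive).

M_A = 13.14 kN·m

Release both end moments; the primary structure is a simply-supported span AB with redundants M_A and M_B.
End rotations of the released simple span under the applied load (×1/EI):
  at A: point load 14.7 at a = 2.48: Pab(L + b)/(6LEI) = 6.22/EI
  at B: point load 14.7 at a = 2.48: Pab(L + a)/(6LEI) = 8.727/EI
  at A: triangular load, peak 20: w₀L³/(45EI) = 15.97/EI
  at B: triangular load, peak 20: 7w₀L³/(360EI) = 13.98/EI
  θ_A0 = 22.19/EI,  θ_B0 = 22.7/EI
Flexibility coefficients: a unit moment at one end gives L/(3EI) there and L/(6EI) at the far end, so f₁₁ = f₂₂ = 1.1/EI and f₁₂ = f₂₁ = 0.55/EI.
Compatibility — zero rotation at each built-in end:
  1.1 M_A + 0.55 M_B = 22.19
  0.55 M_A + 1.1 M_B = 22.7
Solving the pair gives M_A = 13.14 kN·m and M_B = 14.07 kN·m (hogging).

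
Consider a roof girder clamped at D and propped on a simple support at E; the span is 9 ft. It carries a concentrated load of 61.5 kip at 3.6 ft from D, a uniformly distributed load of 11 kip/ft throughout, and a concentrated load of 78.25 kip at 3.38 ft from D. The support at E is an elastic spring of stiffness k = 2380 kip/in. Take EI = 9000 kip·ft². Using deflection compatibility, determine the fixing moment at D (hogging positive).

Remove the prop at E; the released (primary) structure is a cantilever built in at D.
Deflection at E on the released cantilever, summing each load's contribution:
  point load 61.5 at a = 3.6: Pa²(3L − a)/(6EI) = 3108/EI
  UDL 11: wL⁴/(8EI) = 9021/EI
  point load 78.25 at a = 3.38: Pa²(3L − a)/(6EI) = 3519/EI
  δ_0 = 15649/EI
Tip deflection under a unit load at E: L³/(3EI) = 243/EI.
With EI = 9000 kip·ft²: δ_0 = 1.7388 ft and δ_{EE} = 0.027 ft/kip.
Compatibility — the spring shortens by R_E/k under the reaction it provides: δ_0 − R_E·δ_{EE} = R_E/k. With 1/k = 1/(2380×12) ft/kip = 0.000035 ft/kip, R_E = δ_0 / (δ_{EE} + 1/k) = 1.7388 / (0.027 + 0.000035) = 64.32 kip.
Moment equilibrium about D: M_D = Σ(load moments about D) − R_E·L = 931.4 − 64.32×9 = 352.5 kip·ft.

M_D = 352.5 kip·ft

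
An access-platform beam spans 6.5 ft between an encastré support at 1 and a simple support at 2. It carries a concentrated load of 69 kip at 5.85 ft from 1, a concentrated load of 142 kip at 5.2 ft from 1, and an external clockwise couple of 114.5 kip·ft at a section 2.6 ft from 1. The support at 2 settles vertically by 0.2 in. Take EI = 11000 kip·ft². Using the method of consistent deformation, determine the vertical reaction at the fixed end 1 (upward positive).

R_1 = 37.44 kip

Choose R_2 as the redundant. The primary structure is the cantilever fixed at 1.
Free-end deflection of the primary structure under the applied loading (downward +):
  point load 69 at a = 5.85: Pa²(3L − a)/(6EI) = 5372/EI
  point load 142 at a = 5.2: Pa²(3L − a)/(6EI) = 9151/EI
  clockwise couple 114.5 at a = 2.6: M₀a(2L − a)/(2EI) = 1548/EI
  δ_0 = 16071/EI
Flexibility coefficient — unit upward force at 2: δ_{22} = L³/(3EI) = 91.54/EI.
With EI = 11000 kip·ft²: δ_0 = 1.461 ft and δ_{22} = 0.008322 ft/kip.
Compatibility — the beam at 2 must follow the support down by 0.01667 ft: δ_0 − R_2·δ_{22} = 0.01667, so R_2 = (1.461 − 0.01667)/0.008322 = 173.6 kip.
Vertical equilibrium: R_1 = ΣP − R_2 = 211 − 173.6 = 37.44 kip.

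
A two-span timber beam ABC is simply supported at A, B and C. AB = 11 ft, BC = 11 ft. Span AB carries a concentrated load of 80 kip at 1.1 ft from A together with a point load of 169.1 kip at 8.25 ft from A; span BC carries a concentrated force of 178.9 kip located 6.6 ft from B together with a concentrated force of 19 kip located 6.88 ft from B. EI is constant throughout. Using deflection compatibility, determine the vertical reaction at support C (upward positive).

R_C = 86.82 kip

Take M_B as the redundant. Released structure: two simple spans AB and BC with a hinge at B.
Discontinuity in slope at B on the released structure — sum the simple-span end rotations:
  span AB: point load 80 at a = 1.1: Pab(L + a)/(6LEI) = 159.7/EI
  span AB: point load 169.1 at a = 8.25: Pab(L + a)/(6LEI) = 1119/EI
  span BC: point load 178.9 at a = 6.6: Pab(L + b)/(6LEI) = 1212/EI
  span BC: point load 19 at a = 6.88: Pab(L + b)/(6LEI) = 123.4/EI
  relative rotation θ_0 = (1279 + 1336)/EI = 2614/EI
A unit hogging moment at B produces rotation L₁/(3EI) + L₂/(3EI) = 7.333/EI.
Compatibility: M_B·(L₁+L₂)/(3EI) = θ_0, giving M_B = 356.5 kip·ft (hogging).
Span BC, ΣM about C: R_B^{BC}·11 = 865.4 + 356.5, so R_B^{BC} = 111.1 kip and R_C = 197.9 − 111.1 = 86.82 kip.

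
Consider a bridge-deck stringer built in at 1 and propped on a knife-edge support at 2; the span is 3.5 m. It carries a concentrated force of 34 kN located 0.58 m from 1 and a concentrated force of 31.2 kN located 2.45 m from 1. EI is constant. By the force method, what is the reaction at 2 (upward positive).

R_2 = 18.9 kN

Take the reaction at 2 as the redundant and release it; the primary structure is a cantilever fixed at 1.
Primary-structure tip deflection at 2 by superposition:
  point load 34 at a = 0.58: Pa²(3L − a)/(6EI) = 18.91/EI
  point load 31.2 at a = 2.45: Pa²(3L − a)/(6EI) = 251.3/EI
  δ_0 = 270.2/EI
Flexibility coefficient — unit upward force at 2: δ_{22} = L³/(3EI) = 14.29/EI.
Compatibility at 2: δ_0 − R_2·δ_{22} = 0, so R_2 = 270.2/14.29 = 18.9 kN.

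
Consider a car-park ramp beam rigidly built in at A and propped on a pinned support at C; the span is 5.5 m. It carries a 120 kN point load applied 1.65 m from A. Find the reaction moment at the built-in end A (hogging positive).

M_A = 117.8 kN·m

Choose R_C as the redundant. The primary structure is the cantilever fixed at A.
Downward deflection at the released point C due to the loads:
  point load 120 at a = 1.65: Pa²(3L − a)/(6EI) = 808.6/EI
Flexibility coefficient — unit upward force at C: δ_{CC} = L³/(3EI) = 55.46/EI.
Compatibility at C: δ_0 − R_C·δ_{CC} = 0, so R_C = 808.6/55.46 = 14.58 kN.
Moment equilibrium about A: M_A = Σ(load moments about A) − R_C·L = 198 − 14.58×5.5 = 117.8 kN·m.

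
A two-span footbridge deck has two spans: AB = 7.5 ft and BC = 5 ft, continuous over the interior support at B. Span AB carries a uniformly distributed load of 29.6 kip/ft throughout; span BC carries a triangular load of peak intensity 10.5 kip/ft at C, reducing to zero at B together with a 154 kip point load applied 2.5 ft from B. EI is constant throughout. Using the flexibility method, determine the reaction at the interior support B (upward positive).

Insert a hinge at B; M_B is the redundant, and each span becomes simply supported.
Rotations at B on the released spans (each span's end-slope, ×1/EI):
  span AB: UDL 29.6: wL³/(24EI) = 520.3/EI
  span BC: triangular load, peak 10.5: 7w₀L³/(360EI) = 25.52/EI
  span BC: point load 154 at a = 2.5: Pab(L + b)/(6LEI) = 240.6/EI
  relative rotation θ_0 = (520.3 + 266.1)/EI = 786.5/EI
A unit hogging moment at B produces rotation L₁/(3EI) + L₂/(3EI) = 4.167/EI.
Slope continuity at B: θ_0 = M_B·4.167/EI, so M_B = 786.5/4.167 = 188.8 kip·ft (hogging).
Span AB, ΣM about A with M_B applied at B: R_B^{AB}·7.5 = 832.5 + 188.8, so R_B^{AB} = 136.2 kip and R_A = 222 − 136.2 = 85.83 kip.
Span BC, ΣM about C: R_B^{BC}·5 = 428.8 + 188.8, so R_B^{BC} = 123.5 kip and R_C = 180.2 − 123.5 = 56.75 kip.
R_B = 136.2 + 123.5 = 259.7 kip.

R_B = 259.7 kip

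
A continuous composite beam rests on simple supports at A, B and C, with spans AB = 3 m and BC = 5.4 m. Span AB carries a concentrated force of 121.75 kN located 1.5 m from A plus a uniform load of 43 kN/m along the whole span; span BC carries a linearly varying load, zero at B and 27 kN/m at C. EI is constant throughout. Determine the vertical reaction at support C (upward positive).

Take M_B as the redundant. Released structure: two simple spans AB and BC with a hinge at B.
End slopes at the hinge B, treating each span as simply supported:
  span AB: point load 121.75 at a = 1.5: Pab(L + a)/(6LEI) = 68.48/EI
  span AB: UDL 43: wL³/(24EI) = 48.38/EI
  span BC: triangular load, peak 27: 7w₀L³/(360EI) = 82.67/EI
  relative rotation θ_0 = (116.9 + 82.67)/EI = 199.5/EI
A unit hogging moment at B produces rotation L₁/(3EI) + L₂/(3EI) = 2.8/EI.
Slope continuity at B: θ_0 = M_B·2.8/EI, so M_B = 199.5/2.8 = 71.26 kN·m (hogging).
Span BC, ΣM about C: R_B^{BC}·5.4 = 131.2 + 71.26, so R_B^{BC} = 37.5 kN and R_C = 72.9 − 37.5 = 35.4 kN.

R_C = 35.4 kN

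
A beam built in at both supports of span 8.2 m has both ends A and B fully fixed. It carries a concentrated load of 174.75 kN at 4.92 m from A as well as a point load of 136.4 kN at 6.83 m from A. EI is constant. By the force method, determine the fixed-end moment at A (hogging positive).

Release both end moments; the primary structure is a simply-supported span AB with redundants M_A and M_B.
End rotations of the released simple span under the applied load (×1/EI):
  at A: point load 174.75 at a = 4.92: Pab(L + b)/(6LEI) = 658/EI
  at B: point load 174.75 at a = 4.92: Pab(L + a)/(6LEI) = 752/EI
  at A: point load 136.4 at a = 6.83: Pab(L + b)/(6LEI) = 248.3/EI
  at B: point load 136.4 at a = 6.83: Pab(L + a)/(6LEI) = 389.9/EI
  θ_A0 = 906.3/EI,  θ_B0 = 1142/EI
Flexibility coefficients: a unit moment at one end gives L/(3EI) there and L/(6EI) at the far end, so f₁₁ = f₂₂ = 2.733/EI and f₁₂ = f₂₁ = 1.367/EI.
Compatibility — zero rotation at each built-in end:
  2.733 M_A + 1.367 M_B = 906.3
  1.367 M_A + 2.733 M_B = 1142
Solving the pair gives M_A = 163.6 kN·m and M_B = 336 kN·m (hogging).

M_A = 163.6 kN·m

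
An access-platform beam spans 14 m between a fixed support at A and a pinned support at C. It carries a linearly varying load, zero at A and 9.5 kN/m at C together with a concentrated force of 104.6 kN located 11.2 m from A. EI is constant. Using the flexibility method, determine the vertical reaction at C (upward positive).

Remove the prop at C; the released (primary) structure is a cantilever built in at A.
Downward deflection at the released point C due to the loads:
  triangular load, peak 9.5 at the free end: 11w₀L⁴/(120EI) = 33454/EI
  point load 104.6 at a = 11.2: Pa²(3L − a)/(6EI) = 67355/EI
  δ_0 = 100809/EI
Tip deflection under a unit load at C: L³/(3EI) = 914.7/EI.
Compatibility at C: δ_0 − R_C·δ_{CC} = 0, so R_C = 100809/914.7 = 110.2 kN.

R_C = 110.2 kN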